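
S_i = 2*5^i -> [2, 10, 50, 250, 1250]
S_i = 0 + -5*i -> [0, -5, -10, -15, -20]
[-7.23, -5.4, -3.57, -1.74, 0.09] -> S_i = -7.23 + 1.83*i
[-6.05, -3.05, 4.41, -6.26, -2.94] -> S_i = Random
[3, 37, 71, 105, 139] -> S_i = 3 + 34*i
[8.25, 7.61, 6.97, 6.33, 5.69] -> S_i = 8.25 + -0.64*i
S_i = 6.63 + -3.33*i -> [6.63, 3.3, -0.03, -3.36, -6.69]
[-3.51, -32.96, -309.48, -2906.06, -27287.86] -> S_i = -3.51*9.39^i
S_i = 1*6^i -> [1, 6, 36, 216, 1296]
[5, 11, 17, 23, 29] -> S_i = 5 + 6*i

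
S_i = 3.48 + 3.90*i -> [3.48, 7.38, 11.28, 15.18, 19.08]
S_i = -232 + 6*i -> [-232, -226, -220, -214, -208]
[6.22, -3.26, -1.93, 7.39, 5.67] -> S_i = Random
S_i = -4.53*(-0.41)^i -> [-4.53, 1.86, -0.76, 0.31, -0.13]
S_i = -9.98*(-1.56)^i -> [-9.98, 15.57, -24.29, 37.89, -59.11]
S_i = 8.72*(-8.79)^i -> [8.72, -76.65, 673.74, -5922.2, 52056.14]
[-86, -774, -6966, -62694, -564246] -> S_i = -86*9^i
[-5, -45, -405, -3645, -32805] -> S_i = -5*9^i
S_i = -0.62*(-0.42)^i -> [-0.62, 0.26, -0.11, 0.05, -0.02]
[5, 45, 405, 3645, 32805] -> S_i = 5*9^i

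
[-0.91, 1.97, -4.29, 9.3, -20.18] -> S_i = -0.91*(-2.17)^i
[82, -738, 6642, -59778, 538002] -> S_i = 82*-9^i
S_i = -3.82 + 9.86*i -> [-3.82, 6.04, 15.9, 25.76, 35.62]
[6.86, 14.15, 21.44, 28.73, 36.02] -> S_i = 6.86 + 7.29*i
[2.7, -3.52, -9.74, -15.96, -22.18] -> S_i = 2.70 + -6.22*i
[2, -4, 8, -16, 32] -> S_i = 2*-2^i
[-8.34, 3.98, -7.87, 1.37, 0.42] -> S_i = Random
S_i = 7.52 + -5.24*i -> [7.52, 2.28, -2.96, -8.2, -13.44]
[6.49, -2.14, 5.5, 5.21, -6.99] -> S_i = Random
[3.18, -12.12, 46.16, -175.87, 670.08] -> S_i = 3.18*(-3.81)^i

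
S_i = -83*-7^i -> [-83, 581, -4067, 28469, -199283]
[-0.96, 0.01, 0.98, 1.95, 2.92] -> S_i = -0.96 + 0.97*i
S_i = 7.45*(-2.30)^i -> [7.45, -17.13, 39.41, -90.64, 208.48]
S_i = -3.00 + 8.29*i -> [-3.0, 5.29, 13.58, 21.87, 30.16]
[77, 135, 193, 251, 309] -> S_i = 77 + 58*i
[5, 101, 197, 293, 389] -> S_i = 5 + 96*i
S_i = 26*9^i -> [26, 234, 2106, 18954, 170586]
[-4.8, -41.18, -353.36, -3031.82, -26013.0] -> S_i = -4.80*8.58^i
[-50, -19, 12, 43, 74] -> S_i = -50 + 31*i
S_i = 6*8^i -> [6, 48, 384, 3072, 24576]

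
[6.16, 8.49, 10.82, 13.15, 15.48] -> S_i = 6.16 + 2.33*i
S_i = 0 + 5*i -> [0, 5, 10, 15, 20]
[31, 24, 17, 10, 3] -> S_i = 31 + -7*i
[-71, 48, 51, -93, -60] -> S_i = Random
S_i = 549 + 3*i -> [549, 552, 555, 558, 561]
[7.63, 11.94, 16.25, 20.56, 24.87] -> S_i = 7.63 + 4.31*i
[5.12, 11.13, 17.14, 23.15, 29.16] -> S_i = 5.12 + 6.01*i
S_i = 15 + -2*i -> [15, 13, 11, 9, 7]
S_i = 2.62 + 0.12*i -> [2.62, 2.74, 2.86, 2.98, 3.1]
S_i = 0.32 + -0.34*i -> [0.32, -0.02, -0.36, -0.7, -1.04]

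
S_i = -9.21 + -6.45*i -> [-9.21, -15.66, -22.11, -28.56, -35.01]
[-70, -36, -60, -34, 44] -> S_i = Random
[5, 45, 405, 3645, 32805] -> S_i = 5*9^i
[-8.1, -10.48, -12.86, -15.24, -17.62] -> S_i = -8.10 + -2.38*i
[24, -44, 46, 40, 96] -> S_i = Random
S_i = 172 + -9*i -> [172, 163, 154, 145, 136]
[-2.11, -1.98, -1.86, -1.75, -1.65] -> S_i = -2.11*0.94^i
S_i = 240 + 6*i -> [240, 246, 252, 258, 264]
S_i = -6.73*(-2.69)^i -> [-6.73, 18.1, -48.7, 131.0, -352.39]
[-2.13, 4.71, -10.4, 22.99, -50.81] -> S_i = -2.13*(-2.21)^i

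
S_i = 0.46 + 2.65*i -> [0.46, 3.11, 5.76, 8.41, 11.06]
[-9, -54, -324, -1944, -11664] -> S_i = -9*6^i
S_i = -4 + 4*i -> [-4, 0, 4, 8, 12]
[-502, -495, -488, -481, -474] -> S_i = -502 + 7*i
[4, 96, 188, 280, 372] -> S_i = 4 + 92*i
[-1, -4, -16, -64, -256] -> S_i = -1*4^i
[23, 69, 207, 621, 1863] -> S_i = 23*3^i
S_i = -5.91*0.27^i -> [-5.91, -1.6, -0.43, -0.12, -0.03]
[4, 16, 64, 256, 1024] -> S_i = 4*4^i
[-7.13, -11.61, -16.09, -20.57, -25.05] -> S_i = -7.13 + -4.48*i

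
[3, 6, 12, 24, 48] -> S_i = 3*2^i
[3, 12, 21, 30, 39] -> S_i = 3 + 9*i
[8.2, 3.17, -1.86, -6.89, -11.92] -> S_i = 8.20 + -5.03*i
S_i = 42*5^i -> [42, 210, 1050, 5250, 26250]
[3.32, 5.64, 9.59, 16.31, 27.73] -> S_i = 3.32*1.70^i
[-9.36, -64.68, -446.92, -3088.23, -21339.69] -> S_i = -9.36*6.91^i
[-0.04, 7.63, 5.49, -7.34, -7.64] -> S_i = Random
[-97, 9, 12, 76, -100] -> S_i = Random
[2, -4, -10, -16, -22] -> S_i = 2 + -6*i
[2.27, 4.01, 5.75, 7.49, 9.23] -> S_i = 2.27 + 1.74*i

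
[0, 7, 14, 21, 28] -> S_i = 0 + 7*i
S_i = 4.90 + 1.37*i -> [4.9, 6.27, 7.64, 9.01, 10.38]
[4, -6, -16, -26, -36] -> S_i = 4 + -10*i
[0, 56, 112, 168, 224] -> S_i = 0 + 56*i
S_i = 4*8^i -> [4, 32, 256, 2048, 16384]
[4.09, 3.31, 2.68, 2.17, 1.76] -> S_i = 4.09*0.81^i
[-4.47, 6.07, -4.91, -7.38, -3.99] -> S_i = Random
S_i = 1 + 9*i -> [1, 10, 19, 28, 37]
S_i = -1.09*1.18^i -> [-1.09, -1.29, -1.52, -1.79, -2.11]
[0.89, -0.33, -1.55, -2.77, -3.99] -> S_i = 0.89 + -1.22*i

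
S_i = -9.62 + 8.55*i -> [-9.62, -1.07, 7.48, 16.03, 24.58]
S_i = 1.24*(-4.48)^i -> [1.24, -5.56, 24.89, -111.5, 499.5]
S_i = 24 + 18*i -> [24, 42, 60, 78, 96]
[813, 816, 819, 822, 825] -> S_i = 813 + 3*i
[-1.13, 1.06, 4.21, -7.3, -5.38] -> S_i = Random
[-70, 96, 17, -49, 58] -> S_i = Random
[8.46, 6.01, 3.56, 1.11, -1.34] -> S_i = 8.46 + -2.45*i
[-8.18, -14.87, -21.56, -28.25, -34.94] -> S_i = -8.18 + -6.69*i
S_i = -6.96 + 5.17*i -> [-6.96, -1.79, 3.38, 8.55, 13.72]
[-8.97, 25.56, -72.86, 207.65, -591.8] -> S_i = -8.97*(-2.85)^i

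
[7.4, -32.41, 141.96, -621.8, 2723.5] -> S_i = 7.40*(-4.38)^i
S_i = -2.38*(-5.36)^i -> [-2.38, 12.76, -68.38, 366.5, -1964.43]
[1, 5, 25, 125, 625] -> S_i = 1*5^i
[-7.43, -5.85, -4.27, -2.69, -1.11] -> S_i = -7.43 + 1.58*i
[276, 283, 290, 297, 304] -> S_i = 276 + 7*i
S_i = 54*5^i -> [54, 270, 1350, 6750, 33750]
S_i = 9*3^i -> [9, 27, 81, 243, 729]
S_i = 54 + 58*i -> [54, 112, 170, 228, 286]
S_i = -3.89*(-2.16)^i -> [-3.89, 8.4, -18.15, 39.2, -84.68]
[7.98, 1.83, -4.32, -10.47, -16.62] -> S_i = 7.98 + -6.15*i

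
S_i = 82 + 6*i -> [82, 88, 94, 100, 106]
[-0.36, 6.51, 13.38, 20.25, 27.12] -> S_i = -0.36 + 6.87*i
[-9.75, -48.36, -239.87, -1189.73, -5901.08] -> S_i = -9.75*4.96^i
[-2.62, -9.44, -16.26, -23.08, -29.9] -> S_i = -2.62 + -6.82*i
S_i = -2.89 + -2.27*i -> [-2.89, -5.16, -7.43, -9.7, -11.97]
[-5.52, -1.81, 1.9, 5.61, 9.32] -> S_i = -5.52 + 3.71*i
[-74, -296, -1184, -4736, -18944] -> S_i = -74*4^i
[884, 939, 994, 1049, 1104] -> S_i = 884 + 55*i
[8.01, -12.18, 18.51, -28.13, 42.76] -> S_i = 8.01*(-1.52)^i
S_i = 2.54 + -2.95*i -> [2.54, -0.41, -3.36, -6.31, -9.26]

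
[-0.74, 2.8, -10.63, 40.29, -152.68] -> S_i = -0.74*(-3.79)^i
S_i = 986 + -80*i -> [986, 906, 826, 746, 666]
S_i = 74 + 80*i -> [74, 154, 234, 314, 394]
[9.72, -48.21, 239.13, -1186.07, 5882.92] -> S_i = 9.72*(-4.96)^i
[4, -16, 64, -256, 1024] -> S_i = 4*-4^i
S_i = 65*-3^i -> [65, -195, 585, -1755, 5265]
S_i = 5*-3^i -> [5, -15, 45, -135, 405]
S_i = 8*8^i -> [8, 64, 512, 4096, 32768]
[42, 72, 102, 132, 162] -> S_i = 42 + 30*i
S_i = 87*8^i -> [87, 696, 5568, 44544, 356352]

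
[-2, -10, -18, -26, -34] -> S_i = -2 + -8*i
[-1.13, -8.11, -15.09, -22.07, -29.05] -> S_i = -1.13 + -6.98*i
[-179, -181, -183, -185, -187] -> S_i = -179 + -2*i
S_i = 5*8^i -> [5, 40, 320, 2560, 20480]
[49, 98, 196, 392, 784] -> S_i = 49*2^i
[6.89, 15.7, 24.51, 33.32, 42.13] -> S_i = 6.89 + 8.81*i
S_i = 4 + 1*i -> [4, 5, 6, 7, 8]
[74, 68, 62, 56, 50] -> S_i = 74 + -6*i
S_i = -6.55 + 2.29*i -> [-6.55, -4.26, -1.97, 0.32, 2.61]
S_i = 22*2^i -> [22, 44, 88, 176, 352]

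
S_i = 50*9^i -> [50, 450, 4050, 36450, 328050]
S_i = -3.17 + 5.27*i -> [-3.17, 2.1, 7.37, 12.64, 17.91]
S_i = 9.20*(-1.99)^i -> [9.2, -18.31, 36.43, -72.5, 144.28]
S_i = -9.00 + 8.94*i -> [-9.0, -0.06, 8.88, 17.82, 26.76]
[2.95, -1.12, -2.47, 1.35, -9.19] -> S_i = Random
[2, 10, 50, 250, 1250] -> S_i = 2*5^i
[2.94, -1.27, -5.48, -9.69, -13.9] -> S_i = 2.94 + -4.21*i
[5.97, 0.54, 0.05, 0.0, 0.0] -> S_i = 5.97*0.09^i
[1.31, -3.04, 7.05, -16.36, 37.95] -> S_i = 1.31*(-2.32)^i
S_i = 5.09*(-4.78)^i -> [5.09, -24.33, 116.3, -555.91, 2657.23]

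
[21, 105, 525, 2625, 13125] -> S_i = 21*5^i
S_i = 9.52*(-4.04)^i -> [9.52, -38.46, 155.38, -627.74, 2536.08]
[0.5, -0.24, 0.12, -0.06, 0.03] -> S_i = 0.50*(-0.49)^i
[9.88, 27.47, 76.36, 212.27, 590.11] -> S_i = 9.88*2.78^i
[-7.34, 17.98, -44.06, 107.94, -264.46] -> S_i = -7.34*(-2.45)^i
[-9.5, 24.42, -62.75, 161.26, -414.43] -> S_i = -9.50*(-2.57)^i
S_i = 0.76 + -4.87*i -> [0.76, -4.11, -8.98, -13.85, -18.72]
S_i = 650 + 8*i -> [650, 658, 666, 674, 682]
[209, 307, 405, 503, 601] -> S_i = 209 + 98*i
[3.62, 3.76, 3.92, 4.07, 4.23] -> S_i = 3.62*1.04^i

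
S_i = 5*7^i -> [5, 35, 245, 1715, 12005]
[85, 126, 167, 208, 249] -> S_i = 85 + 41*i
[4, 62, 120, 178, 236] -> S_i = 4 + 58*i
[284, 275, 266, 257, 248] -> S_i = 284 + -9*i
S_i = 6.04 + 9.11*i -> [6.04, 15.15, 24.26, 33.37, 42.48]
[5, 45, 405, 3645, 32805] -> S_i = 5*9^i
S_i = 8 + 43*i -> [8, 51, 94, 137, 180]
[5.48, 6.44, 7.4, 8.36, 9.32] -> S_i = 5.48 + 0.96*i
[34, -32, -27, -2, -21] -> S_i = Random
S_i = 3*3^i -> [3, 9, 27, 81, 243]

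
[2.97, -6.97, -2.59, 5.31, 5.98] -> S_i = Random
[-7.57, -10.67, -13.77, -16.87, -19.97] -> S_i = -7.57 + -3.10*i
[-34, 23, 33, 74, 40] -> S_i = Random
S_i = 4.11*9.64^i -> [4.11, 39.62, 381.94, 3681.91, 35493.59]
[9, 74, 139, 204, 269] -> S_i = 9 + 65*i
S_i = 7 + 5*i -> [7, 12, 17, 22, 27]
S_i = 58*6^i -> [58, 348, 2088, 12528, 75168]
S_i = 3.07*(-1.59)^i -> [3.07, -4.88, 7.76, -12.34, 19.62]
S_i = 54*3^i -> [54, 162, 486, 1458, 4374]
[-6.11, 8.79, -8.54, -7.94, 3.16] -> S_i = Random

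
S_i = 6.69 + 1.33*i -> [6.69, 8.02, 9.35, 10.68, 12.01]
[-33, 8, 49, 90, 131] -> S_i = -33 + 41*i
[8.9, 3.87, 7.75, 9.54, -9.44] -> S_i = Random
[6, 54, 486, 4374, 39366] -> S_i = 6*9^i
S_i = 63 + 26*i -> [63, 89, 115, 141, 167]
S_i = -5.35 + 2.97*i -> [-5.35, -2.38, 0.59, 3.56, 6.53]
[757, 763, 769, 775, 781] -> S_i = 757 + 6*i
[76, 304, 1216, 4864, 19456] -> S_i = 76*4^i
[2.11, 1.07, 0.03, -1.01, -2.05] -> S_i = 2.11 + -1.04*i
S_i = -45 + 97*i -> [-45, 52, 149, 246, 343]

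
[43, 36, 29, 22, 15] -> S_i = 43 + -7*i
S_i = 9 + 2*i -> [9, 11, 13, 15, 17]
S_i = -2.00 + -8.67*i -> [-2.0, -10.67, -19.34, -28.01, -36.68]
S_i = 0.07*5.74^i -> [0.07, 0.4, 2.31, 13.24, 75.99]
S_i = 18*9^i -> [18, 162, 1458, 13122, 118098]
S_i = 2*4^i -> [2, 8, 32, 128, 512]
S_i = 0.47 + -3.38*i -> [0.47, -2.91, -6.29, -9.67, -13.05]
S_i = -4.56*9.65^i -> [-4.56, -44.0, -424.64, -4097.76, -39543.41]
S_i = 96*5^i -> [96, 480, 2400, 12000, 60000]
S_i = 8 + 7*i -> [8, 15, 22, 29, 36]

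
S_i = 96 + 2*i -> [96, 98, 100, 102, 104]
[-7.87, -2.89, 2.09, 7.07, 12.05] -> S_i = -7.87 + 4.98*i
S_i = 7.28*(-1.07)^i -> [7.28, -7.79, 8.33, -8.92, 9.54]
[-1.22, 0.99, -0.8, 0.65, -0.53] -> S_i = -1.22*(-0.81)^i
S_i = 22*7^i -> [22, 154, 1078, 7546, 52822]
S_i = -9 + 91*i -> [-9, 82, 173, 264, 355]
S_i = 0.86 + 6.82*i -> [0.86, 7.68, 14.5, 21.32, 28.14]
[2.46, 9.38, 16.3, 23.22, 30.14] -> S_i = 2.46 + 6.92*i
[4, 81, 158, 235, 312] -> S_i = 4 + 77*i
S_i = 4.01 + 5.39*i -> [4.01, 9.4, 14.79, 20.18, 25.57]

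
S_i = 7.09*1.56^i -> [7.09, 11.06, 17.25, 26.92, 41.99]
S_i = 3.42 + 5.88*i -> [3.42, 9.3, 15.18, 21.06, 26.94]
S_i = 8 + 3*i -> [8, 11, 14, 17, 20]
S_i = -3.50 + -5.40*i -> [-3.5, -8.9, -14.3, -19.7, -25.1]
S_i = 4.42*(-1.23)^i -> [4.42, -5.44, 6.69, -8.23, 10.12]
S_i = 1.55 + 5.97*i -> [1.55, 7.52, 13.49, 19.46, 25.43]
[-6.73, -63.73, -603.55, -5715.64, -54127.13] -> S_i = -6.73*9.47^i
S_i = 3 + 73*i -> [3, 76, 149, 222, 295]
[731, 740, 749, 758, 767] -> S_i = 731 + 9*i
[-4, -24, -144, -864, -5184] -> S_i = -4*6^i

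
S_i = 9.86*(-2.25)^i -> [9.86, -22.18, 49.92, -112.31, 252.7]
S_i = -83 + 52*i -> [-83, -31, 21, 73, 125]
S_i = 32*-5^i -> [32, -160, 800, -4000, 20000]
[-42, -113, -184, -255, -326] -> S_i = -42 + -71*i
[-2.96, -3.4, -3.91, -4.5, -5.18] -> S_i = -2.96*1.15^i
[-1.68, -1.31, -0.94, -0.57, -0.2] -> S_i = -1.68 + 0.37*i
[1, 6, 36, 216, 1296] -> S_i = 1*6^i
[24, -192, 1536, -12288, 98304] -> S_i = 24*-8^i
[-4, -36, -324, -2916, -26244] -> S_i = -4*9^i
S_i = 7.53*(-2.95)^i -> [7.53, -22.21, 65.53, -193.31, 570.27]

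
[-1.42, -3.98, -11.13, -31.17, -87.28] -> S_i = -1.42*2.80^i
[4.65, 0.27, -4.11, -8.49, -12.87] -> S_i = 4.65 + -4.38*i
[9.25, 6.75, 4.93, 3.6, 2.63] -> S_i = 9.25*0.73^i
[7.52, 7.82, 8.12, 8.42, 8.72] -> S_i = 7.52 + 0.30*i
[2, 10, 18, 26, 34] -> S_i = 2 + 8*i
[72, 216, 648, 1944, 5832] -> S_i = 72*3^i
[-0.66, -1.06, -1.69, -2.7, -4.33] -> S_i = -0.66*1.60^i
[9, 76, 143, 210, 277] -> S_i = 9 + 67*i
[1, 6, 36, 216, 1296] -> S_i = 1*6^i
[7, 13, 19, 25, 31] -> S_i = 7 + 6*i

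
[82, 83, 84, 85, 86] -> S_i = 82 + 1*i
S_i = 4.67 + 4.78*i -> [4.67, 9.45, 14.23, 19.01, 23.79]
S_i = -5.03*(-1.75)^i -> [-5.03, 8.8, -15.4, 26.96, -47.18]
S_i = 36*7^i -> [36, 252, 1764, 12348, 86436]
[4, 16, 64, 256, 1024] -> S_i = 4*4^i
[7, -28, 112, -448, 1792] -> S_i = 7*-4^i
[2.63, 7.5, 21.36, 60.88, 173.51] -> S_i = 2.63*2.85^i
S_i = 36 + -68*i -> [36, -32, -100, -168, -236]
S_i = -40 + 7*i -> [-40, -33, -26, -19, -12]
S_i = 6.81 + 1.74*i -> [6.81, 8.55, 10.29, 12.03, 13.77]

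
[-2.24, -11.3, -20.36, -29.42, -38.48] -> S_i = -2.24 + -9.06*i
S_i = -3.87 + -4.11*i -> [-3.87, -7.98, -12.09, -16.2, -20.31]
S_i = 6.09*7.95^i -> [6.09, 48.42, 384.9, 3059.98, 24326.85]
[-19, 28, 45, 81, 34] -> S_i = Random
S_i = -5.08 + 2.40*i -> [-5.08, -2.68, -0.28, 2.12, 4.52]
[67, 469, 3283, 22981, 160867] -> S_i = 67*7^i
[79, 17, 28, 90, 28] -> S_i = Random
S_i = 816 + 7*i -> [816, 823, 830, 837, 844]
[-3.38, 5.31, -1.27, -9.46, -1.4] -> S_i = Random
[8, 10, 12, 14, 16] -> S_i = 8 + 2*i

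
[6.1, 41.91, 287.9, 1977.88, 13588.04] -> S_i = 6.10*6.87^i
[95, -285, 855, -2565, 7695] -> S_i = 95*-3^i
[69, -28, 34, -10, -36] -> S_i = Random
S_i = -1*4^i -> [-1, -4, -16, -64, -256]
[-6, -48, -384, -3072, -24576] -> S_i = -6*8^i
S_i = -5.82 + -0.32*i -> [-5.82, -6.14, -6.46, -6.78, -7.1]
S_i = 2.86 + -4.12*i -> [2.86, -1.26, -5.38, -9.5, -13.62]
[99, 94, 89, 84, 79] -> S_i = 99 + -5*i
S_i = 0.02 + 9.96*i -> [0.02, 9.98, 19.94, 29.9, 39.86]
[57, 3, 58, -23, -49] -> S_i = Random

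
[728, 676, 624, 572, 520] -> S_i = 728 + -52*i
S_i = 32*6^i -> [32, 192, 1152, 6912, 41472]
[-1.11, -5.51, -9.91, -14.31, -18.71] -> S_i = -1.11 + -4.40*i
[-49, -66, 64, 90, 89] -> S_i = Random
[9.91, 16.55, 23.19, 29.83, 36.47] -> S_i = 9.91 + 6.64*i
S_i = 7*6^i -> [7, 42, 252, 1512, 9072]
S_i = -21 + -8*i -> [-21, -29, -37, -45, -53]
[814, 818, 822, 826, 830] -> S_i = 814 + 4*i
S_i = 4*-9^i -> [4, -36, 324, -2916, 26244]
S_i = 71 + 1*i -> [71, 72, 73, 74, 75]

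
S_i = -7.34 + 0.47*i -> [-7.34, -6.87, -6.4, -5.93, -5.46]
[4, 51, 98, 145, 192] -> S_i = 4 + 47*i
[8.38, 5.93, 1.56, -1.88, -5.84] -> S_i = Random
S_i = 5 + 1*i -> [5, 6, 7, 8, 9]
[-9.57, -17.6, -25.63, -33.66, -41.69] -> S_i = -9.57 + -8.03*i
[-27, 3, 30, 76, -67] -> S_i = Random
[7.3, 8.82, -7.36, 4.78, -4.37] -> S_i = Random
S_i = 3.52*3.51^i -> [3.52, 12.36, 43.37, 152.22, 534.28]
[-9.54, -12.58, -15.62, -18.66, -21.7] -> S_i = -9.54 + -3.04*i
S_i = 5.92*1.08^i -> [5.92, 6.39, 6.91, 7.46, 8.05]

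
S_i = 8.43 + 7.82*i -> [8.43, 16.25, 24.07, 31.89, 39.71]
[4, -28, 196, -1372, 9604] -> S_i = 4*-7^i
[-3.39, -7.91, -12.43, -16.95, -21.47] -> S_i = -3.39 + -4.52*i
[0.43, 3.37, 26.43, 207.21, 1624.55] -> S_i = 0.43*7.84^i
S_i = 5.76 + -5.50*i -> [5.76, 0.26, -5.24, -10.74, -16.24]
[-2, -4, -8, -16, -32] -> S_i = -2*2^i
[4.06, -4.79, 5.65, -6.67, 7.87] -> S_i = 4.06*(-1.18)^i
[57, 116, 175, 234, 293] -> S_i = 57 + 59*i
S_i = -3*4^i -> [-3, -12, -48, -192, -768]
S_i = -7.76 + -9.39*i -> [-7.76, -17.15, -26.54, -35.93, -45.32]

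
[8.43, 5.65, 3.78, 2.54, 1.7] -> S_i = 8.43*0.67^i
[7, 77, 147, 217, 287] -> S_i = 7 + 70*i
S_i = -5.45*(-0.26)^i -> [-5.45, 1.42, -0.37, 0.1, -0.02]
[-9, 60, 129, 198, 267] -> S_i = -9 + 69*i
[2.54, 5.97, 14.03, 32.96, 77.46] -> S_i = 2.54*2.35^i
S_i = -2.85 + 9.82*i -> [-2.85, 6.97, 16.79, 26.61, 36.43]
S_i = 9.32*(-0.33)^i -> [9.32, -3.08, 1.01, -0.33, 0.11]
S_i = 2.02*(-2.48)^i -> [2.02, -5.01, 12.42, -30.81, 76.41]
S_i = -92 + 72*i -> [-92, -20, 52, 124, 196]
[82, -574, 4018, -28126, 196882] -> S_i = 82*-7^i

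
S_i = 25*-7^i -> [25, -175, 1225, -8575, 60025]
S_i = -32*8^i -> [-32, -256, -2048, -16384, -131072]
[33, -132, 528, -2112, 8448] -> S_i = 33*-4^i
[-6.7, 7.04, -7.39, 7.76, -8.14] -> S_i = -6.70*(-1.05)^i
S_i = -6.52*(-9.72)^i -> [-6.52, 63.37, -616.0, 5987.51, -58198.62]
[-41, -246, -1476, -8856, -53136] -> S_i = -41*6^i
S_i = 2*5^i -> [2, 10, 50, 250, 1250]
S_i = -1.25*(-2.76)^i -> [-1.25, 3.45, -9.52, 26.28, -72.53]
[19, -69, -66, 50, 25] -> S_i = Random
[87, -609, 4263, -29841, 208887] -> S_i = 87*-7^i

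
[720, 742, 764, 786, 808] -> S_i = 720 + 22*i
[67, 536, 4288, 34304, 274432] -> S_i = 67*8^i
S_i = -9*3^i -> [-9, -27, -81, -243, -729]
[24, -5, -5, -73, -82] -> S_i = Random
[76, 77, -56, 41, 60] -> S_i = Random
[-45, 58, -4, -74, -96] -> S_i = Random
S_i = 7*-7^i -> [7, -49, 343, -2401, 16807]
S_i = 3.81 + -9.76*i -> [3.81, -5.95, -15.71, -25.47, -35.23]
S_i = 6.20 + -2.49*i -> [6.2, 3.71, 1.22, -1.27, -3.76]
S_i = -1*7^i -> [-1, -7, -49, -343, -2401]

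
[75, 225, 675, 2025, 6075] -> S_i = 75*3^i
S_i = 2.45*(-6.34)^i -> [2.45, -15.53, 98.48, -624.36, 3958.43]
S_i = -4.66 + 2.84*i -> [-4.66, -1.82, 1.02, 3.86, 6.7]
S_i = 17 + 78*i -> [17, 95, 173, 251, 329]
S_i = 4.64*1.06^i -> [4.64, 4.92, 5.21, 5.53, 5.86]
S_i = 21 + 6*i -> [21, 27, 33, 39, 45]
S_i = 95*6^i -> [95, 570, 3420, 20520, 123120]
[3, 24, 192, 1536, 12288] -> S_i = 3*8^i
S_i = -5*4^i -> [-5, -20, -80, -320, -1280]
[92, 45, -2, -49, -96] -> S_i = 92 + -47*i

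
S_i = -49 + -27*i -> [-49, -76, -103, -130, -157]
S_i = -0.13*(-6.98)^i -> [-0.13, 0.91, -6.33, 44.21, -308.58]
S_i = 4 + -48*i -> [4, -44, -92, -140, -188]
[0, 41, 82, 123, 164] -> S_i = 0 + 41*i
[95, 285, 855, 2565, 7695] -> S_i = 95*3^i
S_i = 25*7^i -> [25, 175, 1225, 8575, 60025]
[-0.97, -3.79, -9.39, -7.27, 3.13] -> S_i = Random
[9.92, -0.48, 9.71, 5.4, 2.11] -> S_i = Random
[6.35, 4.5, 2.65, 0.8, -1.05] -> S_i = 6.35 + -1.85*i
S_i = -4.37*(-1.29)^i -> [-4.37, 5.64, -7.27, 9.38, -12.1]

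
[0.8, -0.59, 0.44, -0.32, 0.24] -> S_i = 0.80*(-0.74)^i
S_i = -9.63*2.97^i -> [-9.63, -28.6, -84.95, -252.29, -749.29]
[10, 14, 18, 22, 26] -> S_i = 10 + 4*i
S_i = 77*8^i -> [77, 616, 4928, 39424, 315392]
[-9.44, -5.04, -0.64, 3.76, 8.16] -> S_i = -9.44 + 4.40*i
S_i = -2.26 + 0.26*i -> [-2.26, -2.0, -1.74, -1.48, -1.22]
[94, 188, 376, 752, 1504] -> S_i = 94*2^i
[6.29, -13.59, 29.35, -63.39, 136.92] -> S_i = 6.29*(-2.16)^i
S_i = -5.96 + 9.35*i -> [-5.96, 3.39, 12.74, 22.09, 31.44]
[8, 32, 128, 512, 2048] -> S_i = 8*4^i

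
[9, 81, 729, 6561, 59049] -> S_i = 9*9^i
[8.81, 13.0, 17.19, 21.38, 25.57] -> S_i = 8.81 + 4.19*i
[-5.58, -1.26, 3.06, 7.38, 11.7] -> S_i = -5.58 + 4.32*i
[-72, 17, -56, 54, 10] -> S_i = Random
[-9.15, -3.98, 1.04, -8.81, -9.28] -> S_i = Random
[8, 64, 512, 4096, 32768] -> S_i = 8*8^i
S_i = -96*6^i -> [-96, -576, -3456, -20736, -124416]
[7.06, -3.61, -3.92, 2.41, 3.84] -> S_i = Random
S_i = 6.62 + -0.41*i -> [6.62, 6.21, 5.8, 5.39, 4.98]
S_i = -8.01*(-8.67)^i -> [-8.01, 69.45, -602.1, 5220.23, -45259.41]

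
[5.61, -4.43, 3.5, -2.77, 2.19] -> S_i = 5.61*(-0.79)^i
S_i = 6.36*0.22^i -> [6.36, 1.4, 0.31, 0.07, 0.01]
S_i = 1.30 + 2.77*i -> [1.3, 4.07, 6.84, 9.61, 12.38]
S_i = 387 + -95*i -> [387, 292, 197, 102, 7]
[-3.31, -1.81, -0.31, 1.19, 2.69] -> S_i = -3.31 + 1.50*i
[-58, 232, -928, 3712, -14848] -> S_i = -58*-4^i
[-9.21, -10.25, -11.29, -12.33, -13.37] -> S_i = -9.21 + -1.04*i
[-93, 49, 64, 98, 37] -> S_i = Random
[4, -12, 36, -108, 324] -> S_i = 4*-3^i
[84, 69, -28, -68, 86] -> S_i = Random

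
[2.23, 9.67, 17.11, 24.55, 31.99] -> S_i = 2.23 + 7.44*i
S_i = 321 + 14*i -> [321, 335, 349, 363, 377]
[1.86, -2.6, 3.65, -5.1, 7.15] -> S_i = 1.86*(-1.40)^i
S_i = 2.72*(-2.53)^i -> [2.72, -6.88, 17.41, -44.05, 111.44]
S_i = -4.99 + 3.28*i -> [-4.99, -1.71, 1.57, 4.85, 8.13]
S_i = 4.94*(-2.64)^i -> [4.94, -13.04, 34.43, -90.89, 239.96]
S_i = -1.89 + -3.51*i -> [-1.89, -5.4, -8.91, -12.42, -15.93]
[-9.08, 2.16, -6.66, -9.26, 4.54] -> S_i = Random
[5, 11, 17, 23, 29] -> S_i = 5 + 6*i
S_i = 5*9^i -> [5, 45, 405, 3645, 32805]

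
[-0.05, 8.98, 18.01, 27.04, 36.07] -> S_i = -0.05 + 9.03*i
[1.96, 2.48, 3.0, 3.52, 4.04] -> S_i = 1.96 + 0.52*i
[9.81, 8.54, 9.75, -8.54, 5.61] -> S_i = Random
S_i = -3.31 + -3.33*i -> [-3.31, -6.64, -9.97, -13.3, -16.63]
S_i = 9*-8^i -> [9, -72, 576, -4608, 36864]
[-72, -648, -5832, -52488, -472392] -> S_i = -72*9^i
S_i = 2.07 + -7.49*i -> [2.07, -5.42, -12.91, -20.4, -27.89]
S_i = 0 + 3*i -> [0, 3, 6, 9, 12]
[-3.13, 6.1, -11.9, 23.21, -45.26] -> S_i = -3.13*(-1.95)^i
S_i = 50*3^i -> [50, 150, 450, 1350, 4050]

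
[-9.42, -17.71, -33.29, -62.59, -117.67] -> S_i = -9.42*1.88^i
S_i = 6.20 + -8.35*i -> [6.2, -2.15, -10.5, -18.85, -27.2]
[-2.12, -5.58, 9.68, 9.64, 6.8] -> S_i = Random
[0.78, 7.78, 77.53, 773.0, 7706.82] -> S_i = 0.78*9.97^i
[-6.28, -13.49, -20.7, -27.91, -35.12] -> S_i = -6.28 + -7.21*i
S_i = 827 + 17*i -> [827, 844, 861, 878, 895]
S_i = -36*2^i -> [-36, -72, -144, -288, -576]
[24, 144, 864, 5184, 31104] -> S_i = 24*6^i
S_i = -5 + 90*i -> [-5, 85, 175, 265, 355]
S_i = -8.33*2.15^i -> [-8.33, -17.91, -38.51, -82.79, -177.99]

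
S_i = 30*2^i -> [30, 60, 120, 240, 480]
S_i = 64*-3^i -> [64, -192, 576, -1728, 5184]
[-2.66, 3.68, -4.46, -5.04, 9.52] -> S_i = Random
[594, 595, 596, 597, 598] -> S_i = 594 + 1*i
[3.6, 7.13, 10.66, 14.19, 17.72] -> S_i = 3.60 + 3.53*i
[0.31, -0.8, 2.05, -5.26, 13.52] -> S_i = 0.31*(-2.57)^i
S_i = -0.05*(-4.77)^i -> [-0.05, 0.24, -1.14, 5.43, -25.88]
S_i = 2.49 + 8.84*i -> [2.49, 11.33, 20.17, 29.01, 37.85]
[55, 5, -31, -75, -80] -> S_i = Random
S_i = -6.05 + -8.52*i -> [-6.05, -14.57, -23.09, -31.61, -40.13]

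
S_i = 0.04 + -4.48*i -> [0.04, -4.44, -8.92, -13.4, -17.88]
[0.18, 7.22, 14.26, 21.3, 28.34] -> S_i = 0.18 + 7.04*i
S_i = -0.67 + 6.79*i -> [-0.67, 6.12, 12.91, 19.7, 26.49]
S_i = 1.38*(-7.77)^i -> [1.38, -10.72, 83.31, -647.35, 5029.94]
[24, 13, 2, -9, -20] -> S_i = 24 + -11*i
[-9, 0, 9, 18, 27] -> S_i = -9 + 9*i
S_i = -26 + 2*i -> [-26, -24, -22, -20, -18]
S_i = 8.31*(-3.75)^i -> [8.31, -31.16, 116.86, -438.22, 1643.33]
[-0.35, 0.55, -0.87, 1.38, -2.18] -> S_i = -0.35*(-1.58)^i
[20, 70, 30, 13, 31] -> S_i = Random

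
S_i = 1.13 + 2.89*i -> [1.13, 4.02, 6.91, 9.8, 12.69]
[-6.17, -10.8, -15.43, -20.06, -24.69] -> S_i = -6.17 + -4.63*i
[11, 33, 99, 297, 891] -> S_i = 11*3^i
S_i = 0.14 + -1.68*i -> [0.14, -1.54, -3.22, -4.9, -6.58]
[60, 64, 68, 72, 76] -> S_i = 60 + 4*i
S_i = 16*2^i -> [16, 32, 64, 128, 256]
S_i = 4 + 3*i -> [4, 7, 10, 13, 16]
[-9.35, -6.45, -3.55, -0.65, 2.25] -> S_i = -9.35 + 2.90*i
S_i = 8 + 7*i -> [8, 15, 22, 29, 36]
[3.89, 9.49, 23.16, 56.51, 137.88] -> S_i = 3.89*2.44^i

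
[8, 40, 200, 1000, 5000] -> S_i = 8*5^i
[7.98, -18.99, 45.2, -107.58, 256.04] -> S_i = 7.98*(-2.38)^i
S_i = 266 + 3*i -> [266, 269, 272, 275, 278]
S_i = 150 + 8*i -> [150, 158, 166, 174, 182]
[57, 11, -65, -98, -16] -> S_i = Random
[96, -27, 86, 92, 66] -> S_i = Random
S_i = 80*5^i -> [80, 400, 2000, 10000, 50000]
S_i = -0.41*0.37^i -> [-0.41, -0.15, -0.06, -0.02, -0.01]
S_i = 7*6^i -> [7, 42, 252, 1512, 9072]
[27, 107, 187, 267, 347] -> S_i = 27 + 80*i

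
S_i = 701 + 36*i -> [701, 737, 773, 809, 845]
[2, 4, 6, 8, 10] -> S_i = 2 + 2*i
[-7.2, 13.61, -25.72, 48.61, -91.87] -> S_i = -7.20*(-1.89)^i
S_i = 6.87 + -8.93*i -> [6.87, -2.06, -10.99, -19.92, -28.85]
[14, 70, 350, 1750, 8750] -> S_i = 14*5^i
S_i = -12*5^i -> [-12, -60, -300, -1500, -7500]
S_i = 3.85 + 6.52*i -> [3.85, 10.37, 16.89, 23.41, 29.93]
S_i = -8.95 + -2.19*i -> [-8.95, -11.14, -13.33, -15.52, -17.71]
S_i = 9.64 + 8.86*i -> [9.64, 18.5, 27.36, 36.22, 45.08]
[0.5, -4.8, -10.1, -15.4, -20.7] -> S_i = 0.50 + -5.30*i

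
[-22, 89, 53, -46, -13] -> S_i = Random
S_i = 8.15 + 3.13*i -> [8.15, 11.28, 14.41, 17.54, 20.67]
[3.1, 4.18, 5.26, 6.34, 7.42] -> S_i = 3.10 + 1.08*i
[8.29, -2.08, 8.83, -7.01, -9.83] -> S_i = Random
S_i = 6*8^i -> [6, 48, 384, 3072, 24576]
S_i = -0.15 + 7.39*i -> [-0.15, 7.24, 14.63, 22.02, 29.41]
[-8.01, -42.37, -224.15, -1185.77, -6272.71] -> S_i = -8.01*5.29^i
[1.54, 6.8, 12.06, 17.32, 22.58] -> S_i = 1.54 + 5.26*i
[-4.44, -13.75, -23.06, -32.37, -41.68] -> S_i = -4.44 + -9.31*i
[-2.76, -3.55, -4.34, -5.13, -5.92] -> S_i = -2.76 + -0.79*i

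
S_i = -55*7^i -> [-55, -385, -2695, -18865, -132055]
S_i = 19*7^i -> [19, 133, 931, 6517, 45619]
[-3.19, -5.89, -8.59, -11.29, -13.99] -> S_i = -3.19 + -2.70*i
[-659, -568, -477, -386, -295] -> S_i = -659 + 91*i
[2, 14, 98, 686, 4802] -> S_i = 2*7^i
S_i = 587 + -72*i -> [587, 515, 443, 371, 299]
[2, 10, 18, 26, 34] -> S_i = 2 + 8*i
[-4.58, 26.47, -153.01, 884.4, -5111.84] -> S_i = -4.58*(-5.78)^i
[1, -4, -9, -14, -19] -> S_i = 1 + -5*i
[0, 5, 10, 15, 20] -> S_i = 0 + 5*i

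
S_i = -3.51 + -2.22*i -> [-3.51, -5.73, -7.95, -10.17, -12.39]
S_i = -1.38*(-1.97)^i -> [-1.38, 2.72, -5.36, 10.55, -20.78]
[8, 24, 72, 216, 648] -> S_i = 8*3^i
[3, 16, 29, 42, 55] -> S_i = 3 + 13*i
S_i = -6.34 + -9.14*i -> [-6.34, -15.48, -24.62, -33.76, -42.9]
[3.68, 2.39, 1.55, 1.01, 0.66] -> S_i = 3.68*0.65^i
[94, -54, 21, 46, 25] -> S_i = Random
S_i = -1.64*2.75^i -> [-1.64, -4.51, -12.4, -34.11, -93.79]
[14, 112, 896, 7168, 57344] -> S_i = 14*8^i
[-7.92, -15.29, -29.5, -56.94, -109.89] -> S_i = -7.92*1.93^i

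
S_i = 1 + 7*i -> [1, 8, 15, 22, 29]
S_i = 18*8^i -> [18, 144, 1152, 9216, 73728]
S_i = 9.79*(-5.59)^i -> [9.79, -54.73, 305.92, -1710.09, 9559.38]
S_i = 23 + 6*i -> [23, 29, 35, 41, 47]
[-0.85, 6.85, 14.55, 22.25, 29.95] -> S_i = -0.85 + 7.70*i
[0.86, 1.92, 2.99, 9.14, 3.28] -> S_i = Random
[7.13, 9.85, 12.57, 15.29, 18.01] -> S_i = 7.13 + 2.72*i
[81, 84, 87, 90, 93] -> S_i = 81 + 3*i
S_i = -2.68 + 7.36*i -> [-2.68, 4.68, 12.04, 19.4, 26.76]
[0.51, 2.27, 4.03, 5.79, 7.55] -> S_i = 0.51 + 1.76*i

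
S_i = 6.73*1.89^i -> [6.73, 12.72, 24.04, 45.44, 85.87]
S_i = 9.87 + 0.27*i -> [9.87, 10.14, 10.41, 10.68, 10.95]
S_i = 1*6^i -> [1, 6, 36, 216, 1296]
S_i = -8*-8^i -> [-8, 64, -512, 4096, -32768]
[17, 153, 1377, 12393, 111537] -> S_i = 17*9^i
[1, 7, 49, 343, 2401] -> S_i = 1*7^i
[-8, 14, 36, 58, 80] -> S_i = -8 + 22*i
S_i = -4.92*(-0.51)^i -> [-4.92, 2.51, -1.28, 0.65, -0.33]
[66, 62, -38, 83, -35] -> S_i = Random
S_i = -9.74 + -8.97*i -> [-9.74, -18.71, -27.68, -36.65, -45.62]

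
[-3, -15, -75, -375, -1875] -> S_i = -3*5^i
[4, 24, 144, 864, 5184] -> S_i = 4*6^i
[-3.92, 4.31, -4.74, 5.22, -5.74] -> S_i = -3.92*(-1.10)^i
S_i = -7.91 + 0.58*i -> [-7.91, -7.33, -6.75, -6.17, -5.59]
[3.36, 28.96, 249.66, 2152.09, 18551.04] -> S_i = 3.36*8.62^i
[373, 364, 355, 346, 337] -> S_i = 373 + -9*i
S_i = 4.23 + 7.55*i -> [4.23, 11.78, 19.33, 26.88, 34.43]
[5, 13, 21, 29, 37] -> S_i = 5 + 8*i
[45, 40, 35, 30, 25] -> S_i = 45 + -5*i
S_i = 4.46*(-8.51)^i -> [4.46, -37.95, 322.99, -2748.68, 23391.23]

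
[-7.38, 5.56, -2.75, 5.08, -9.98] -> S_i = Random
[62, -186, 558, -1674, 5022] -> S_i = 62*-3^i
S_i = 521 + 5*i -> [521, 526, 531, 536, 541]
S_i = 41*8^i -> [41, 328, 2624, 20992, 167936]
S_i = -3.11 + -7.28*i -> [-3.11, -10.39, -17.67, -24.95, -32.23]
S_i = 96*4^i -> [96, 384, 1536, 6144, 24576]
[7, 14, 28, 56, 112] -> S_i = 7*2^i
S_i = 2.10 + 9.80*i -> [2.1, 11.9, 21.7, 31.5, 41.3]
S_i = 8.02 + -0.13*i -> [8.02, 7.89, 7.76, 7.63, 7.5]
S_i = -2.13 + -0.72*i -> [-2.13, -2.85, -3.57, -4.29, -5.01]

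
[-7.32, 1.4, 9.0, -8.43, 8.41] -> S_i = Random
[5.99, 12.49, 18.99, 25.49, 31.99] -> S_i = 5.99 + 6.50*i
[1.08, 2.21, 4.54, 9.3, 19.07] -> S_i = 1.08*2.05^i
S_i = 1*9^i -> [1, 9, 81, 729, 6561]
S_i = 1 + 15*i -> [1, 16, 31, 46, 61]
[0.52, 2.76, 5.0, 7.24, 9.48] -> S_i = 0.52 + 2.24*i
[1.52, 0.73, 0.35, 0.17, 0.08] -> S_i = 1.52*0.48^i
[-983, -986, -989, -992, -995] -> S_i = -983 + -3*i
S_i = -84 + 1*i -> [-84, -83, -82, -81, -80]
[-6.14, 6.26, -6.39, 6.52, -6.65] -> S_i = -6.14*(-1.02)^i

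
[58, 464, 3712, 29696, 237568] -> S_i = 58*8^i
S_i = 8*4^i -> [8, 32, 128, 512, 2048]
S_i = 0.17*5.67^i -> [0.17, 0.96, 5.47, 30.99, 175.7]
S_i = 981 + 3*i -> [981, 984, 987, 990, 993]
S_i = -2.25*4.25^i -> [-2.25, -9.56, -40.64, -172.72, -734.07]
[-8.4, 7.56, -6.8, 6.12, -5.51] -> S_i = -8.40*(-0.90)^i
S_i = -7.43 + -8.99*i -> [-7.43, -16.42, -25.41, -34.4, -43.39]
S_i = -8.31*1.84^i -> [-8.31, -15.29, -28.13, -51.77, -95.25]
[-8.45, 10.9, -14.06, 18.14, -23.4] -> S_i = -8.45*(-1.29)^i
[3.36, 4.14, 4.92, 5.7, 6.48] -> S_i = 3.36 + 0.78*i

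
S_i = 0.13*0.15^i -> [0.13, 0.02, 0.0, 0.0, 0.0]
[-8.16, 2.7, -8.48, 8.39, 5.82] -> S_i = Random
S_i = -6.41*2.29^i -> [-6.41, -14.68, -33.61, -76.98, -176.28]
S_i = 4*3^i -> [4, 12, 36, 108, 324]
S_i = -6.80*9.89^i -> [-6.8, -67.25, -665.12, -6578.06, -65057.01]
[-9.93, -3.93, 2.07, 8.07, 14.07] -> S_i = -9.93 + 6.00*i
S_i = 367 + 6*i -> [367, 373, 379, 385, 391]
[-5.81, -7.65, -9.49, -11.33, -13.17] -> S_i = -5.81 + -1.84*i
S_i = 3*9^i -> [3, 27, 243, 2187, 19683]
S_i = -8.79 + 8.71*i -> [-8.79, -0.08, 8.63, 17.34, 26.05]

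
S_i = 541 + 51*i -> [541, 592, 643, 694, 745]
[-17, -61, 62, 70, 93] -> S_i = Random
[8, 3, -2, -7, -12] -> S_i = 8 + -5*i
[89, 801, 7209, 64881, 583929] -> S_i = 89*9^i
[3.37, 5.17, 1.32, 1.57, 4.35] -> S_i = Random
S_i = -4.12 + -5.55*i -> [-4.12, -9.67, -15.22, -20.77, -26.32]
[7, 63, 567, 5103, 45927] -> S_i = 7*9^i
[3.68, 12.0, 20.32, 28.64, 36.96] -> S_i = 3.68 + 8.32*i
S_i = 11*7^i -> [11, 77, 539, 3773, 26411]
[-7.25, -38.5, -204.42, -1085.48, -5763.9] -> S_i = -7.25*5.31^i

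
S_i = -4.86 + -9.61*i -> [-4.86, -14.47, -24.08, -33.69, -43.3]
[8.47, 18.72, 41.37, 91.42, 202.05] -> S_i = 8.47*2.21^i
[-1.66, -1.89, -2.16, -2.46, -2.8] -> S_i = -1.66*1.14^i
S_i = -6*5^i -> [-6, -30, -150, -750, -3750]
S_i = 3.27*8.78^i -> [3.27, 28.71, 252.08, 2213.25, 19432.37]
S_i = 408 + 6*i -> [408, 414, 420, 426, 432]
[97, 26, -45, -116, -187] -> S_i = 97 + -71*i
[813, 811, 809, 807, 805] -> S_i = 813 + -2*i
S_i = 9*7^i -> [9, 63, 441, 3087, 21609]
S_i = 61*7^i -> [61, 427, 2989, 20923, 146461]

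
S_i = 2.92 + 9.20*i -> [2.92, 12.12, 21.32, 30.52, 39.72]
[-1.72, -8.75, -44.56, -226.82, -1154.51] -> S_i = -1.72*5.09^i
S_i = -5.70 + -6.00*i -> [-5.7, -11.7, -17.7, -23.7, -29.7]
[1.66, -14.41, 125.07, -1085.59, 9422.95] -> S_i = 1.66*(-8.68)^i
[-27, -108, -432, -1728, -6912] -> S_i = -27*4^i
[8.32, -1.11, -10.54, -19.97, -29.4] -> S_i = 8.32 + -9.43*i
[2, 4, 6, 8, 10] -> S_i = 2 + 2*i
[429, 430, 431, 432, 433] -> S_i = 429 + 1*i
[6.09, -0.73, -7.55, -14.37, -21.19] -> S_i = 6.09 + -6.82*i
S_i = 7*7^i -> [7, 49, 343, 2401, 16807]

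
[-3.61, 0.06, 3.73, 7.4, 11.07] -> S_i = -3.61 + 3.67*i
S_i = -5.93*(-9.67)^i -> [-5.93, 57.34, -554.51, 5362.09, -51851.41]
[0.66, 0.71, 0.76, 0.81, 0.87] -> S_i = 0.66*1.07^i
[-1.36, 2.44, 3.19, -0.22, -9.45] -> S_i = Random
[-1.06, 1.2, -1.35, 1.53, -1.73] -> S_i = -1.06*(-1.13)^i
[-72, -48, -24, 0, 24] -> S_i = -72 + 24*i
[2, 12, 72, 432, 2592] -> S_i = 2*6^i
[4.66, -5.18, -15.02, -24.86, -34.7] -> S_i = 4.66 + -9.84*i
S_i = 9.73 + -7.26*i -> [9.73, 2.47, -4.79, -12.05, -19.31]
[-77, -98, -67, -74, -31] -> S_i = Random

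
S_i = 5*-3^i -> [5, -15, 45, -135, 405]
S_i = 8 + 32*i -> [8, 40, 72, 104, 136]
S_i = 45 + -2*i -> [45, 43, 41, 39, 37]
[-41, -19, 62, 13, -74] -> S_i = Random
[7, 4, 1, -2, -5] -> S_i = 7 + -3*i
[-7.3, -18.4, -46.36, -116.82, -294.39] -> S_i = -7.30*2.52^i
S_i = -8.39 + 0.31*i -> [-8.39, -8.08, -7.77, -7.46, -7.15]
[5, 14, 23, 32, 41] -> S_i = 5 + 9*i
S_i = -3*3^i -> [-3, -9, -27, -81, -243]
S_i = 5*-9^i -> [5, -45, 405, -3645, 32805]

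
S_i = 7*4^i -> [7, 28, 112, 448, 1792]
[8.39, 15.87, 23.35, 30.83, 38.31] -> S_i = 8.39 + 7.48*i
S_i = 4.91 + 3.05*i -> [4.91, 7.96, 11.01, 14.06, 17.11]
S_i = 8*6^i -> [8, 48, 288, 1728, 10368]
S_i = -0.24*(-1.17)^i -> [-0.24, 0.28, -0.33, 0.38, -0.45]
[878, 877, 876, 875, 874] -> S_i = 878 + -1*i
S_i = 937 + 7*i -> [937, 944, 951, 958, 965]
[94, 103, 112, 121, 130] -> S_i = 94 + 9*i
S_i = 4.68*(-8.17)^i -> [4.68, -38.24, 312.38, -2552.18, 20851.35]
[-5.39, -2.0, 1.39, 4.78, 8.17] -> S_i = -5.39 + 3.39*i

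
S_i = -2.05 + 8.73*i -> [-2.05, 6.68, 15.41, 24.14, 32.87]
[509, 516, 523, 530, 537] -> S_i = 509 + 7*i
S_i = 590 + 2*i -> [590, 592, 594, 596, 598]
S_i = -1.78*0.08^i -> [-1.78, -0.14, -0.01, -0.0, -0.0]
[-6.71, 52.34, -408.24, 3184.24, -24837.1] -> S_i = -6.71*(-7.80)^i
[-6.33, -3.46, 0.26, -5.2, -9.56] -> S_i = Random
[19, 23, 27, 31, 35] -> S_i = 19 + 4*i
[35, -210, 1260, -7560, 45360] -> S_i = 35*-6^i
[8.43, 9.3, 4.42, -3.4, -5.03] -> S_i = Random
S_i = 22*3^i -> [22, 66, 198, 594, 1782]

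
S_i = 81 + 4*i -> [81, 85, 89, 93, 97]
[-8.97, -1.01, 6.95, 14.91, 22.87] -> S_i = -8.97 + 7.96*i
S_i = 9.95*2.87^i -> [9.95, 28.56, 81.96, 235.22, 675.07]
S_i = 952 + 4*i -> [952, 956, 960, 964, 968]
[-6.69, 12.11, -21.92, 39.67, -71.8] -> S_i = -6.69*(-1.81)^i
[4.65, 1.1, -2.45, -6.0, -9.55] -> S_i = 4.65 + -3.55*i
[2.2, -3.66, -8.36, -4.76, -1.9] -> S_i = Random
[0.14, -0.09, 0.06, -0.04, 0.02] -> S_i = 0.14*(-0.64)^i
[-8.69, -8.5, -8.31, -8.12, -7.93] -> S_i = -8.69 + 0.19*i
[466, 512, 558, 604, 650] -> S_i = 466 + 46*i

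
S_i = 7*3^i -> [7, 21, 63, 189, 567]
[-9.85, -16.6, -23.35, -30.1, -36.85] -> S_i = -9.85 + -6.75*i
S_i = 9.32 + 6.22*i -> [9.32, 15.54, 21.76, 27.98, 34.2]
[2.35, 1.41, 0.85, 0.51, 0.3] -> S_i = 2.35*0.60^i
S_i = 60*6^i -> [60, 360, 2160, 12960, 77760]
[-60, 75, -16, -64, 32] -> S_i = Random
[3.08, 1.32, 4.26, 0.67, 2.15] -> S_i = Random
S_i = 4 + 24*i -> [4, 28, 52, 76, 100]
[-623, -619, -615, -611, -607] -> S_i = -623 + 4*i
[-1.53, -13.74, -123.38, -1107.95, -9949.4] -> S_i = -1.53*8.98^i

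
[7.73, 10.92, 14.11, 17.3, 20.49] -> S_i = 7.73 + 3.19*i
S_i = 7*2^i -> [7, 14, 28, 56, 112]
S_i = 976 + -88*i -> [976, 888, 800, 712, 624]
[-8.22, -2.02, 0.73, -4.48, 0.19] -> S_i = Random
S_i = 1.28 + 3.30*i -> [1.28, 4.58, 7.88, 11.18, 14.48]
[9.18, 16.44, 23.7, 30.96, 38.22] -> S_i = 9.18 + 7.26*i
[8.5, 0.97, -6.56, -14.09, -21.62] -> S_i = 8.50 + -7.53*i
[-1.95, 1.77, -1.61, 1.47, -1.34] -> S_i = -1.95*(-0.91)^i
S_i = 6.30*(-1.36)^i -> [6.3, -8.57, 11.65, -15.85, 21.55]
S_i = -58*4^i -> [-58, -232, -928, -3712, -14848]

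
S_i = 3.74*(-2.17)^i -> [3.74, -8.12, 17.61, -38.22, 82.93]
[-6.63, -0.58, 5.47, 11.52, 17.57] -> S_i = -6.63 + 6.05*i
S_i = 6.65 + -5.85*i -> [6.65, 0.8, -5.05, -10.9, -16.75]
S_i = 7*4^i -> [7, 28, 112, 448, 1792]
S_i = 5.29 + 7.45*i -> [5.29, 12.74, 20.19, 27.64, 35.09]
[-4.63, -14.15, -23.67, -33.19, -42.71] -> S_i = -4.63 + -9.52*i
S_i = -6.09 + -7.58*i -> [-6.09, -13.67, -21.25, -28.83, -36.41]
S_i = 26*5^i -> [26, 130, 650, 3250, 16250]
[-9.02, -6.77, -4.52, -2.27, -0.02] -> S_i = -9.02 + 2.25*i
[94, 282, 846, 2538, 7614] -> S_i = 94*3^i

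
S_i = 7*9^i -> [7, 63, 567, 5103, 45927]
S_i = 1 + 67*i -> [1, 68, 135, 202, 269]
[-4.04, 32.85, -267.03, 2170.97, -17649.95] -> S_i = -4.04*(-8.13)^i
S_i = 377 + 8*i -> [377, 385, 393, 401, 409]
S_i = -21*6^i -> [-21, -126, -756, -4536, -27216]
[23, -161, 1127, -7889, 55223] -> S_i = 23*-7^i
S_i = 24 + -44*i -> [24, -20, -64, -108, -152]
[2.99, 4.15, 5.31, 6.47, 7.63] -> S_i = 2.99 + 1.16*i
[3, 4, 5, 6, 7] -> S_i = 3 + 1*i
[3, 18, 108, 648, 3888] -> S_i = 3*6^i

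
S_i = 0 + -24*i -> [0, -24, -48, -72, -96]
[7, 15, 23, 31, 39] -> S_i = 7 + 8*i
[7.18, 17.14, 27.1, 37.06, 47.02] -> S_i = 7.18 + 9.96*i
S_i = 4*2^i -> [4, 8, 16, 32, 64]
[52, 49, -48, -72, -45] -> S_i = Random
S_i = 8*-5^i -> [8, -40, 200, -1000, 5000]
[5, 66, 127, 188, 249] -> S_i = 5 + 61*i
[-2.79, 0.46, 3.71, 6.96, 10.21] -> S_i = -2.79 + 3.25*i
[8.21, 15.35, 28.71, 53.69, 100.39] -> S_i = 8.21*1.87^i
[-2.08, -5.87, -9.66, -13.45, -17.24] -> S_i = -2.08 + -3.79*i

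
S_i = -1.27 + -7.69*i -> [-1.27, -8.96, -16.65, -24.34, -32.03]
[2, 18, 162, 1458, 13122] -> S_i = 2*9^i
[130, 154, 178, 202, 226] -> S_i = 130 + 24*i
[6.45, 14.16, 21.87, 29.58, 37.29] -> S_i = 6.45 + 7.71*i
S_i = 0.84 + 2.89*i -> [0.84, 3.73, 6.62, 9.51, 12.4]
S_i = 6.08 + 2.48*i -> [6.08, 8.56, 11.04, 13.52, 16.0]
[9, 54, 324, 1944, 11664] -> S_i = 9*6^i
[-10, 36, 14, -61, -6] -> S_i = Random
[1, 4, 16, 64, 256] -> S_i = 1*4^i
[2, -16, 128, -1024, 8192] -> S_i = 2*-8^i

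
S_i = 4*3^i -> [4, 12, 36, 108, 324]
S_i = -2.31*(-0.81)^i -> [-2.31, 1.87, -1.52, 1.23, -0.99]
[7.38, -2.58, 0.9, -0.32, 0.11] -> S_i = 7.38*(-0.35)^i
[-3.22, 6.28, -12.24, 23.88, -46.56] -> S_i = -3.22*(-1.95)^i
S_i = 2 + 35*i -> [2, 37, 72, 107, 142]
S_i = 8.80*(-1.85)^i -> [8.8, -16.28, 30.12, -55.72, 103.08]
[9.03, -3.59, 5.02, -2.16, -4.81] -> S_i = Random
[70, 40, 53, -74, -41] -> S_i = Random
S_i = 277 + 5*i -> [277, 282, 287, 292, 297]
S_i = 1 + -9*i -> [1, -8, -17, -26, -35]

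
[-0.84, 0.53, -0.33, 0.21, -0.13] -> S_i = -0.84*(-0.63)^i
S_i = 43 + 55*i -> [43, 98, 153, 208, 263]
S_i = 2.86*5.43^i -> [2.86, 15.53, 84.33, 457.89, 2486.37]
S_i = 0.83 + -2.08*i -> [0.83, -1.25, -3.33, -5.41, -7.49]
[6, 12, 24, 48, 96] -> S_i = 6*2^i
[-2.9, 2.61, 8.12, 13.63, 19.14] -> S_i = -2.90 + 5.51*i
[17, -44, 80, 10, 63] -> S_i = Random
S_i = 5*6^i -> [5, 30, 180, 1080, 6480]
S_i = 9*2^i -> [9, 18, 36, 72, 144]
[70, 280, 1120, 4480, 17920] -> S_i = 70*4^i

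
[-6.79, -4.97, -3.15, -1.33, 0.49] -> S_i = -6.79 + 1.82*i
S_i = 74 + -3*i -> [74, 71, 68, 65, 62]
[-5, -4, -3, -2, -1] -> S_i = -5 + 1*i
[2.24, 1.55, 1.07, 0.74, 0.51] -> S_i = 2.24*0.69^i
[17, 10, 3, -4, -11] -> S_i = 17 + -7*i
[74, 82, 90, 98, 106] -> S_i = 74 + 8*i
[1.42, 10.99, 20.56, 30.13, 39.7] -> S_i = 1.42 + 9.57*i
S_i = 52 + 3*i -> [52, 55, 58, 61, 64]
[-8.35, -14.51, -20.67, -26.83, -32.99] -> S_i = -8.35 + -6.16*i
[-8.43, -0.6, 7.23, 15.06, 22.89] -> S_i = -8.43 + 7.83*i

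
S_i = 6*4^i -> [6, 24, 96, 384, 1536]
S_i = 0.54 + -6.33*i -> [0.54, -5.79, -12.12, -18.45, -24.78]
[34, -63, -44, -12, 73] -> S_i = Random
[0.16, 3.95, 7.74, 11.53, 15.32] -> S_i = 0.16 + 3.79*i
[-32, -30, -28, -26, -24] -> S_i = -32 + 2*i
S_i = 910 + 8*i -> [910, 918, 926, 934, 942]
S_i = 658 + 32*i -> [658, 690, 722, 754, 786]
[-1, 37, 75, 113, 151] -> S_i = -1 + 38*i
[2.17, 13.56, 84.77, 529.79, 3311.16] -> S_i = 2.17*6.25^i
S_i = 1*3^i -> [1, 3, 9, 27, 81]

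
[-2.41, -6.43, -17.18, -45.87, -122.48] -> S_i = -2.41*2.67^i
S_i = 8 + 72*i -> [8, 80, 152, 224, 296]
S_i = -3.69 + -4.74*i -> [-3.69, -8.43, -13.17, -17.91, -22.65]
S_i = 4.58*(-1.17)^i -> [4.58, -5.36, 6.27, -7.34, 8.58]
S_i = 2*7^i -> [2, 14, 98, 686, 4802]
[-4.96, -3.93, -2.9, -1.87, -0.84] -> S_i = -4.96 + 1.03*i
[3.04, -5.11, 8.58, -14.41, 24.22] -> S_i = 3.04*(-1.68)^i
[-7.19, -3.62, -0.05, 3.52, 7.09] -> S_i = -7.19 + 3.57*i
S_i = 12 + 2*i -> [12, 14, 16, 18, 20]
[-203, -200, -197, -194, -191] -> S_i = -203 + 3*i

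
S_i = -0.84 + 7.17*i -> [-0.84, 6.33, 13.5, 20.67, 27.84]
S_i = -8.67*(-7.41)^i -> [-8.67, 64.24, -476.05, 3527.55, -26139.18]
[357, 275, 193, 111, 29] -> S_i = 357 + -82*i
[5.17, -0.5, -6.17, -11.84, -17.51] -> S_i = 5.17 + -5.67*i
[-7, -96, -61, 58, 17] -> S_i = Random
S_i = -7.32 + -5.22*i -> [-7.32, -12.54, -17.76, -22.98, -28.2]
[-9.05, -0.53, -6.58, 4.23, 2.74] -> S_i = Random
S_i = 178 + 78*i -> [178, 256, 334, 412, 490]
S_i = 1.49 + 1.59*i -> [1.49, 3.08, 4.67, 6.26, 7.85]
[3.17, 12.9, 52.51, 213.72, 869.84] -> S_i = 3.17*4.07^i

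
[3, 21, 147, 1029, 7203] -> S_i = 3*7^i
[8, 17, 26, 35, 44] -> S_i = 8 + 9*i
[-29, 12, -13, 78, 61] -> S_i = Random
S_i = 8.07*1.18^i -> [8.07, 9.52, 11.24, 13.26, 15.65]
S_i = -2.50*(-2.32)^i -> [-2.5, 5.8, -13.46, 31.22, -72.43]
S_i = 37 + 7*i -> [37, 44, 51, 58, 65]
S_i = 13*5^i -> [13, 65, 325, 1625, 8125]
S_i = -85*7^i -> [-85, -595, -4165, -29155, -204085]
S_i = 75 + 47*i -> [75, 122, 169, 216, 263]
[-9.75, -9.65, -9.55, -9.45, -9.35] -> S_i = -9.75 + 0.10*i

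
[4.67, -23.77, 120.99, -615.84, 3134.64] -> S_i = 4.67*(-5.09)^i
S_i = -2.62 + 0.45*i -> [-2.62, -2.17, -1.72, -1.27, -0.82]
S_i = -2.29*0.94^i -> [-2.29, -2.15, -2.02, -1.9, -1.79]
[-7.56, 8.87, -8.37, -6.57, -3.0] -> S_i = Random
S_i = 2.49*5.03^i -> [2.49, 12.52, 63.0, 316.89, 1593.94]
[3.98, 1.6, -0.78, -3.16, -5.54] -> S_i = 3.98 + -2.38*i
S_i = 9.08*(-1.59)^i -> [9.08, -14.44, 22.96, -36.5, 58.03]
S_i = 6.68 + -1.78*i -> [6.68, 4.9, 3.12, 1.34, -0.44]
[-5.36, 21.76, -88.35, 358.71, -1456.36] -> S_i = -5.36*(-4.06)^i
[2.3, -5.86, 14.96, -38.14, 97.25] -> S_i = 2.30*(-2.55)^i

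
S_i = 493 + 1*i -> [493, 494, 495, 496, 497]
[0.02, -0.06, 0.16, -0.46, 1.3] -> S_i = 0.02*(-2.84)^i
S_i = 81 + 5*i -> [81, 86, 91, 96, 101]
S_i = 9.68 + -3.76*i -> [9.68, 5.92, 2.16, -1.6, -5.36]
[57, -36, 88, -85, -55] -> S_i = Random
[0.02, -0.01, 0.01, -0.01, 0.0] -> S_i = 0.02*(-0.68)^i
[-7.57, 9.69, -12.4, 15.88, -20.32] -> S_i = -7.57*(-1.28)^i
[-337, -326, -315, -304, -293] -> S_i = -337 + 11*i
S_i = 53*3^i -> [53, 159, 477, 1431, 4293]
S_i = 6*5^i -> [6, 30, 150, 750, 3750]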